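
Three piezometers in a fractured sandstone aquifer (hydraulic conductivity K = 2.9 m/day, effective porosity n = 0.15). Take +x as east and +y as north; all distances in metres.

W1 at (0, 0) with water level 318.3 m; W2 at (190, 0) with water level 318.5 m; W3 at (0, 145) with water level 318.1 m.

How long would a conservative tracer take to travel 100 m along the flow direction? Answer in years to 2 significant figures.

∂h/∂x = (318.5 − 318.3) / (190 − 0) = +0.001053
∂h/∂y = (318.1 − 318.3) / (145 − 0) = -0.001379
|∇h| = √(0.001053² + -0.001379²) = 0.001735
Seepage velocity v = K·i/n = 2.9 × 0.001735 / 0.15 = 0.03354 m/day.
t = 100 / 0.03354 = 2982 days = 8.16 years.

8.2 years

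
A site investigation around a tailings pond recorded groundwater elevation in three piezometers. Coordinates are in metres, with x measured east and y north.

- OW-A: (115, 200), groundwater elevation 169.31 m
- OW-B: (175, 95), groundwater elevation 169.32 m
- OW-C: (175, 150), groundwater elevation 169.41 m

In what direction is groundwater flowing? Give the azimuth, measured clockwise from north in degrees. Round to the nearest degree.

242°

With h = a·x + b·y + c and OW-A as origin, the differences give:
  60·a + (-105)·b = +0.01
  60·a + (-50)·b = +0.10
Eliminate b (×(-50) and ×(-105), subtract): 3300·a = 10.000 → a = ∂h/∂x = +0.003030
Back-substitute: b = ∂h/∂y = +0.001636.
Flow direction (−∇h) has components (-0.003030 E, -0.001636 N).
Azimuth = atan2(E, N) = atan2(-0.003030, -0.001636) = 241.6° ≈ 242°.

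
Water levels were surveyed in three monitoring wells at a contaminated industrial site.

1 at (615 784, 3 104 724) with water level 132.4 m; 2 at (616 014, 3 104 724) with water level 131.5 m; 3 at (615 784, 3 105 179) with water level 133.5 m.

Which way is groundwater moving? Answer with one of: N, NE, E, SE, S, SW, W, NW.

∂h/∂x = (131.5 − 132.4) / (616014 − 615784) = -0.003913
∂h/∂y = (133.5 − 132.4) / (3105179 − 3104724) = +0.002418
Flow = −∇h = (+0.003913 east, -0.002418 north), which points southeast.

SE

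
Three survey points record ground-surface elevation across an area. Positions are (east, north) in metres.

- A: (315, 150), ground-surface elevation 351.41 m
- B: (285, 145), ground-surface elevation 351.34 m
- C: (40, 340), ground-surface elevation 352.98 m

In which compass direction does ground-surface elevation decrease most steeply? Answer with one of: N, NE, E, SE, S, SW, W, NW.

With z = a·x + b·y + c and A as origin, the differences give:
  (-30)·a + (-5)·b = -0.07
  (-275)·a + 190·b = +1.57
Eliminate b (×190 and ×(-5), subtract): -7075·a = -5.450 → a = ∂z/∂x = +0.0007703
Back-substitute: b = ∂z/∂y = +0.009378.
Steepest decrease is along −∇f = (-0.0007703 E, -0.009378 N) → south.

S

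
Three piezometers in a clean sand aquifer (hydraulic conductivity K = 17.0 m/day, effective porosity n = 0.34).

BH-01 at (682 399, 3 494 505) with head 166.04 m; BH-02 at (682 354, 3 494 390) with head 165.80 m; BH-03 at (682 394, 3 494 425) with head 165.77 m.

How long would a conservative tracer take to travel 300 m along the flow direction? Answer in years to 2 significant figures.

Differences from BH-01: to BH-02 (Δx, Δy, Δh) = (-45, -115, -0.24); to BH-03 = (-5, -80, -0.27).
Determinant of the coordinate differences = (-45)·(-80) − (-5)·(-115) = 3025.
∂h/∂x = [(-0.24)·(-80) − (-0.27)·(-115)] / 3025 = -0.003917
∂h/∂y = [(-45)·(-0.27) − (-5)·(-0.24)] / 3025 = +0.003620
|∇h| = √(-0.003917² + 0.003620²) = 0.005334
Seepage velocity v = K·i/n = 17.0 × 0.005334 / 0.34 = 0.2667 m/day.
t = 300 / 0.2667 = 1125 days = 3.08 years.

3.1 years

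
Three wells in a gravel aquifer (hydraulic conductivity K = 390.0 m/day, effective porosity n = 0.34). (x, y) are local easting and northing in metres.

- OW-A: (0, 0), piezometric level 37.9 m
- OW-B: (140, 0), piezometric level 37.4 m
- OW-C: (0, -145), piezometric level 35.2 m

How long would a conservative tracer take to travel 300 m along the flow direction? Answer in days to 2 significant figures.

14 days

∂h/∂x = (37.4 − 37.9) / (140 − 0) = -0.003571
∂h/∂y = (35.2 − 37.9) / (-145 − 0) = +0.01862
|∇h| = √(-0.003571² + 0.01862²) = 0.01896
Seepage velocity v = K·i/n = 390.0 × 0.01896 / 0.34 = 21.75 m/day.
t = 300 / 21.75 = 13.79 days.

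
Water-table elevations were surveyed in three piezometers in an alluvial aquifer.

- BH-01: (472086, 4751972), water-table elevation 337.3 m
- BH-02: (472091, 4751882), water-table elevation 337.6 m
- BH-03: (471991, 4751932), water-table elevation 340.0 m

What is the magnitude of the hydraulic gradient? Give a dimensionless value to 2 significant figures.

With h = a·x + b·y + c and BH-01 as origin, the differences give:
  5·a + (-90)·b = +0.3
  (-95)·a + (-40)·b = +2.7
Eliminate b (×(-40) and ×(-90), subtract): -8750·a = 231.00 → a = ∂h/∂x = -0.02640
Back-substitute: b = ∂h/∂y = -0.004800.
|∇h| = √(-0.02640² + -0.004800²) = 0.02683

0.027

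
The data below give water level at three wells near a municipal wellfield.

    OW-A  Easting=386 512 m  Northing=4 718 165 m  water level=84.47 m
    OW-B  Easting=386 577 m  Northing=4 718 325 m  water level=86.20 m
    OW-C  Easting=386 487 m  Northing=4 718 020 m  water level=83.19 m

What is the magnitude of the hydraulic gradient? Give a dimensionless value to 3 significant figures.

Taking OW-A as reference: OW-B−OW-A = (65, 160, +1.73); OW-C−OW-A = (-25, -145, -1.28).
Solve a·Δx + b·Δy = Δh: det = 65·(-145) − (-25)·160 = -5425.
∂h/∂x = [(+1.73)·(-145) − (-1.28)·160] / -5425 = +0.008488
∂h/∂y = [65·(-1.28) − (-25)·(+1.73)] / -5425 = +0.007364
|∇h| = √(0.008488² + 0.007364²) = 0.01124

0.0112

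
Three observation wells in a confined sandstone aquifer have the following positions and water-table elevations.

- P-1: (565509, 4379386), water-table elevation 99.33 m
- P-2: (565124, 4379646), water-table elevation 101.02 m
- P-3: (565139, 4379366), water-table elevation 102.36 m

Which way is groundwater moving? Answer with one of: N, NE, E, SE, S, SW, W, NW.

NE

Differences from P-1: to P-2 (Δx, Δy, Δh) = (-385, 260, +1.69); to P-3 = (-370, -20, +3.03).
Determinant of the coordinate differences = (-385)·(-20) − (-370)·260 = 103900.
∂h/∂x = [(+1.69)·(-20) − (+3.03)·260] / 103900 = -0.007908
∂h/∂y = [(-385)·(+3.03) − (-370)·(+1.69)] / 103900 = -0.005209
Flow = −∇h = (+0.007908 east, +0.005209 north), which points northeast.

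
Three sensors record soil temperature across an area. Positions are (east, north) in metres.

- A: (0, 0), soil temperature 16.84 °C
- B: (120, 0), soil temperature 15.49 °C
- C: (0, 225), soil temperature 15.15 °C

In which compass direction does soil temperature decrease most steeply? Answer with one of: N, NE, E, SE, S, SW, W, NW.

∂T/∂x = (15.49 − 16.84) / (120 − 0) = -0.01125
∂T/∂y = (15.15 − 16.84) / (225 − 0) = -0.007511
Steepest decrease is along −∇f = (+0.01125 E, +0.007511 N) → northeast.

NE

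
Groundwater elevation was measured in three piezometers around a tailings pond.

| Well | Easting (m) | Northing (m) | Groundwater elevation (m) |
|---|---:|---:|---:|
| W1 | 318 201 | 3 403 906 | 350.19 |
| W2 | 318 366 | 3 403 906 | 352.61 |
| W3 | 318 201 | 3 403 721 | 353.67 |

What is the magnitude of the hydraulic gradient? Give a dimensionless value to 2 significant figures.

∂h/∂x = (352.61 − 350.19) / (318366 − 318201) = +0.01467
∂h/∂y = (353.67 − 350.19) / (3403721 − 3403906) = -0.01881
|∇h| = √(0.01467² + -0.01881²) = 0.02385

0.024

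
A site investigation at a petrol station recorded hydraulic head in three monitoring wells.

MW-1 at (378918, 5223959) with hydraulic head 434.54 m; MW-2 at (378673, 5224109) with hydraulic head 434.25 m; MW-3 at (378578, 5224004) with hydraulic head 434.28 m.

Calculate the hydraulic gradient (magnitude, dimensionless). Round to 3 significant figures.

0.00109

Three-point gradient (reference MW-1): Δ to MW-2 = (-245, 150, -0.29), Δ to MW-3 = (-340, 45, -0.26).
∂h/∂x = +0.0006492, ∂h/∂y = -0.0008730 (det = 39975).
|∇h| = √(0.0006492² + -0.0008730²) = 0.001088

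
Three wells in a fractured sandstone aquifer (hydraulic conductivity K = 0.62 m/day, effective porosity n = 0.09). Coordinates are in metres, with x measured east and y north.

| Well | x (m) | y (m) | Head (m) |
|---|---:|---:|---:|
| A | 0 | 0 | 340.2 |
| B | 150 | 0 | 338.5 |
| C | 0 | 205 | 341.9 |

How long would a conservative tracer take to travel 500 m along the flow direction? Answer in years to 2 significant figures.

14 years

∂h/∂x = (338.5 − 340.2) / (150 − 0) = -0.01133
∂h/∂y = (341.9 − 340.2) / (205 − 0) = +0.008293
|∇h| = √(-0.01133² + 0.008293²) = 0.01404
Seepage velocity v = K·i/n = 0.62 × 0.01404 / 0.09 = 0.09672 m/day.
t = 500 / 0.09672 = 5170 days = 14.2 years.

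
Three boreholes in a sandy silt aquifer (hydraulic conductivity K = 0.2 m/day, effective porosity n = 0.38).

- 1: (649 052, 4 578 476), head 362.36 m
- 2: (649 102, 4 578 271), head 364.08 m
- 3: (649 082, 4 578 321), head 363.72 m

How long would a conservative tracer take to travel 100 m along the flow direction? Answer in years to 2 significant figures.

41 years

Differences from 1: to 2 (Δx, Δy, Δh) = (50, -205, +1.72); to 3 = (30, -155, +1.36).
Solve a·Δx + b·Δy = Δh: det = 50·(-155) − 30·(-205) = -1600.
∂h/∂x = [(+1.72)·(-155) − (+1.36)·(-205)] / -1600 = -0.007625
∂h/∂y = [50·(+1.36) − 30·(+1.72)] / -1600 = -0.01025
|∇h| = √(-0.007625² + -0.01025²) = 0.01278
Seepage velocity v = K·i/n = 0.2 × 0.01278 / 0.38 = 0.006726 m/day.
t = 100 / 0.006726 = 1.487e+04 days = 40.7 years.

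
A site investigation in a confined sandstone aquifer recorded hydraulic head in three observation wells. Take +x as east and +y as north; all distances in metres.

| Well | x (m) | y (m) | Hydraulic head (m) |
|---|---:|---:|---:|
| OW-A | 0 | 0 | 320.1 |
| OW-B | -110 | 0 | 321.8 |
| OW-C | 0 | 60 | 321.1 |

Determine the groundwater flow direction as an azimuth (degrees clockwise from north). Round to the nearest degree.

∂h/∂x = (321.8 − 320.1) / (-110 − 0) = -0.01545
∂h/∂y = (321.1 − 320.1) / (60 − 0) = +0.01667
Flow direction (−∇h) has components (+0.01545 E, -0.01667 N).
Azimuth = atan2(E, N) = atan2(+0.01545, -0.01667) = 137.2° ≈ 137°.

137°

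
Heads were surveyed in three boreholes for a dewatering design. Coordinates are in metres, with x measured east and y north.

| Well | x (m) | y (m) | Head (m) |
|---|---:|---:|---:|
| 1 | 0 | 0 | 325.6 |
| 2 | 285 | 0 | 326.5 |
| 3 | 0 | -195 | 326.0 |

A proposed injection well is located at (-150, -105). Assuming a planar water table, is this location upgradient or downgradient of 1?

∂h/∂x = (326.5 − 325.6) / (285 − 0) = +0.003158
∂h/∂y = (326.0 − 325.6) / (-195 − 0) = -0.002051
Head at (-150, -105) = 325.6 + (+0.003158)·(-150) + (-0.002051)·(-105) = 325.34 m.
That is lower than the 325.6 m at 1, so the point is downgradient.

downgradient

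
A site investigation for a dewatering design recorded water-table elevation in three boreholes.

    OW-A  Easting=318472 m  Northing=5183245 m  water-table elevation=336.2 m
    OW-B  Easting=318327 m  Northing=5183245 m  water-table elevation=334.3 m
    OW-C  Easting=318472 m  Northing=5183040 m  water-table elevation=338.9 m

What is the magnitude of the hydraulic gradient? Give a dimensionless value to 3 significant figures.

0.0186

∂h/∂x = (334.3 − 336.2) / (318327 − 318472) = +0.01310
∂h/∂y = (338.9 − 336.2) / (5183040 − 5183245) = -0.01317
|∇h| = √(0.01310² + -0.01317²) = 0.01858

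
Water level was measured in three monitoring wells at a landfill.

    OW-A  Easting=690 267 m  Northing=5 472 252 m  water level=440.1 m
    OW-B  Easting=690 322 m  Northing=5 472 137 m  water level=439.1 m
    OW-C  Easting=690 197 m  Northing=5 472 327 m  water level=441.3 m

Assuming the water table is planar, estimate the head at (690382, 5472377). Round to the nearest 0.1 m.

438.4 m

Differences from OW-A: to OW-B (Δx, Δy, Δh) = (55, -115, -1.0); to OW-C = (-70, 75, +1.2).
Solve a·Δx + b·Δy = Δh: det = 55·75 − (-70)·(-115) = -3925.
∂h/∂x = [(-1.0)·75 − (+1.2)·(-115)] / -3925 = -0.01605
∂h/∂y = [55·(+1.2) − (-70)·(-1.0)] / -3925 = +0.001019
h(690382, 5472377) = 440.1 + (-0.01605)·(115) + (+0.001019)·(125) = 440.1 -1.846 +0.127 = 438.382 m.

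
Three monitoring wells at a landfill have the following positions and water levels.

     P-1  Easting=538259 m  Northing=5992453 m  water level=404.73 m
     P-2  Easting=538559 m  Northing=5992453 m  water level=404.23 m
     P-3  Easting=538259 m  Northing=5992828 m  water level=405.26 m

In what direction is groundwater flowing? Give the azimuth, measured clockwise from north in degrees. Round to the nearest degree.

∂h/∂x = (404.23 − 404.73) / (538559 − 538259) = -0.001667
∂h/∂y = (405.26 − 404.73) / (5992828 − 5992453) = +0.001413
Flow direction (−∇h) has components (+0.001667 E, -0.001413 N).
Azimuth = atan2(E, N) = atan2(+0.001667, -0.001413) = 130.3° ≈ 130°.

130°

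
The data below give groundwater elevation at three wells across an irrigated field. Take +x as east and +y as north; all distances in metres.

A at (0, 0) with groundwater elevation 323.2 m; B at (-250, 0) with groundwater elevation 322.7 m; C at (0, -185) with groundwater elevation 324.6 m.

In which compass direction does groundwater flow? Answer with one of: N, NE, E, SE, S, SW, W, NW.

N

∂h/∂x = (322.7 − 323.2) / (-250 − 0) = +0.002000
∂h/∂y = (324.6 − 323.2) / (-185 − 0) = -0.007568
Flow = −∇h = (-0.002000 east, +0.007568 north), which points north.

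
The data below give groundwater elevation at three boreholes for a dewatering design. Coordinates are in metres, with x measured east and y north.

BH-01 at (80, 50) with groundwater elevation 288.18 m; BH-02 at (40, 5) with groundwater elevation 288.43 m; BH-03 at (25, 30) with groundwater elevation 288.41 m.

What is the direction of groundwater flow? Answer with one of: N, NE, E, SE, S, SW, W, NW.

NE

Three-point gradient (reference BH-01): Δ to BH-02 = (-40, -45, +0.25), Δ to BH-03 = (-55, -20, +0.23).
∂h/∂x = -0.003194, ∂h/∂y = -0.002716 (det = -1675).
Flow = −∇h = (+0.003194 east, +0.002716 north), which points northeast.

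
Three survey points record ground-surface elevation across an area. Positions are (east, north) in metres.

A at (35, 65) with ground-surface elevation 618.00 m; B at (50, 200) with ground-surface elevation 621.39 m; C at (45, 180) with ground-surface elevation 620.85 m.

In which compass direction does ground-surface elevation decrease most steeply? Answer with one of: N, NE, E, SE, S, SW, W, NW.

SW

Differences from A: to B (Δx, Δy, Δh) = (15, 135, +3.39); to C = (10, 115, +2.85).
Determinant of the coordinate differences = 15·115 − 10·135 = 375.
∂z/∂x = [(+3.39)·115 − (+2.85)·135] / 375 = +0.01360
∂z/∂y = [15·(+2.85) − 10·(+3.39)] / 375 = +0.02360
Steepest decrease is along −∇f = (-0.01360 E, -0.02360 N) → southwest.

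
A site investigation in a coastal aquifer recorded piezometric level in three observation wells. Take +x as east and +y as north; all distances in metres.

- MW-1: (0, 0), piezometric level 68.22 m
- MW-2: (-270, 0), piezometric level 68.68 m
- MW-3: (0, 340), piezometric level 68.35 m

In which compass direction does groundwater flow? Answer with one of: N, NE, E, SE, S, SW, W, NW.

E

∂h/∂x = (68.68 − 68.22) / (-270 − 0) = -0.001704
∂h/∂y = (68.35 − 68.22) / (340 − 0) = +0.0003824
Flow = −∇h = (+0.001704 east, -0.0003824 north), which points east.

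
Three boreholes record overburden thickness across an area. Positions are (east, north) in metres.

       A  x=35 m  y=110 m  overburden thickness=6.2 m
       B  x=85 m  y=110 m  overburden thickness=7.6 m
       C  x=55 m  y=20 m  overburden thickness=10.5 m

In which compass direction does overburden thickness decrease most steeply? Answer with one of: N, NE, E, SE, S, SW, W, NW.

Differences from A: to B (Δx, Δy, Δh) = (50, 0, +1.4); to C = (20, -90, +4.3).
Solve a·Δx + b·Δy = Δd: det = 50·(-90) − 20·0 = -4500.
∂d/∂x = [(+1.4)·(-90) − (+4.3)·0] / -4500 = +0.02800
∂d/∂y = [50·(+4.3) − 20·(+1.4)] / -4500 = -0.04156
Steepest decrease is along −∇f = (-0.02800 E, +0.04156 N) → northwest.

NW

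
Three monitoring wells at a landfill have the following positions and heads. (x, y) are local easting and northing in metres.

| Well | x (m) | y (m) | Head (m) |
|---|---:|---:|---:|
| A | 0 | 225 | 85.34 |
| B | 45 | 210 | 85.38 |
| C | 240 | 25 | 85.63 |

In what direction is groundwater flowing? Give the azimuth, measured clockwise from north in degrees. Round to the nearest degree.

With h = a·x + b·y + c and A as origin, the differences give:
  45·a + (-15)·b = +0.04
  240·a + (-200)·b = +0.29
Eliminate b (×(-200) and ×(-15), subtract): -5400·a = -3.650 → a = ∂h/∂x = +0.0006759
Back-substitute: b = ∂h/∂y = -0.0006389.
Flow direction (−∇h) has components (-0.0006759 E, +0.0006389 N).
Azimuth = atan2(E, N) = atan2(-0.0006759, +0.0006389) = 313.4° ≈ 313°.

313°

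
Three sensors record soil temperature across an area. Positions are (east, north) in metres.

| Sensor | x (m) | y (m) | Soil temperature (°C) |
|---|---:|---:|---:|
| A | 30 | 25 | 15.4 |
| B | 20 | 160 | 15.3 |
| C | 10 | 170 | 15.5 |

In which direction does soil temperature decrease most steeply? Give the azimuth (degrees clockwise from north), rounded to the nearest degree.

Taking A as reference: B−A = (-10, 135, -0.1); C−A = (-20, 145, +0.1).
Determinant of the coordinate differences = (-10)·145 − (-20)·135 = 1250.
∂T/∂x = [(-0.1)·145 − (+0.1)·135] / 1250 = -0.02240
∂T/∂y = [(-10)·(+0.1) − (-20)·(-0.1)] / 1250 = -0.002400
Steepest decrease is along −∇f: components (+0.02240 E, +0.002400 N).
Azimuth = atan2(+0.02240, +0.002400) = 83.9° ≈ 084°.

084°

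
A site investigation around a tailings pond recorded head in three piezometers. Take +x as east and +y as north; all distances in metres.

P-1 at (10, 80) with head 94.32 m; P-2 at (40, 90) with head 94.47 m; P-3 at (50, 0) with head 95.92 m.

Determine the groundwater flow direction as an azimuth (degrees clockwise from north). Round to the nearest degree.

Three-point gradient (reference P-1): Δ to P-2 = (30, 10, +0.15), Δ to P-3 = (40, -80, +1.60).
∂h/∂x = +0.01000, ∂h/∂y = -0.01500 (det = -2800).
Flow direction (−∇h) has components (-0.01000 E, +0.01500 N).
Azimuth = atan2(E, N) = atan2(-0.01000, +0.01500) = 326.3° ≈ 326°.

326°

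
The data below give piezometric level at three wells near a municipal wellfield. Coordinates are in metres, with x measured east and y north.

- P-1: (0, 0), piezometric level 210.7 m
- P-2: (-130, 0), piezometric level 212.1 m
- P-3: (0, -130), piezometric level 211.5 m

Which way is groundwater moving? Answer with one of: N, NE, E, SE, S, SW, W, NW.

∂h/∂x = (212.1 − 210.7) / (-130 − 0) = -0.01077
∂h/∂y = (211.5 − 210.7) / (-130 − 0) = -0.006154
Flow = −∇h = (+0.01077 east, +0.006154 north), which points northeast.

NE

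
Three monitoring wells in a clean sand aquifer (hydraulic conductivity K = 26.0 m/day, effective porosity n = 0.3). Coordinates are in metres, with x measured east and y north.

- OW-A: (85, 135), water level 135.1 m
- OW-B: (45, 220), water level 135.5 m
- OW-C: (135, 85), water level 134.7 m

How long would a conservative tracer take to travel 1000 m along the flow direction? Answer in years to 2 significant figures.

Differences from OW-A: to OW-B (Δx, Δy, Δh) = (-40, 85, +0.4); to OW-C = (50, -50, -0.4).
Solve a·Δx + b·Δy = Δh: det = (-40)·(-50) − 50·85 = -2250.
∂h/∂x = [(+0.4)·(-50) − (-0.4)·85] / -2250 = -0.006222
∂h/∂y = [(-40)·(-0.4) − 50·(+0.4)] / -2250 = +0.001778
|∇h| = √(-0.006222² + 0.001778²) = 0.006471
Seepage velocity v = K·i/n = 26.0 × 0.006471 / 0.3 = 0.5608 m/day.
t = 1000 / 0.5608 = 1783 days = 4.88 years.

4.9 years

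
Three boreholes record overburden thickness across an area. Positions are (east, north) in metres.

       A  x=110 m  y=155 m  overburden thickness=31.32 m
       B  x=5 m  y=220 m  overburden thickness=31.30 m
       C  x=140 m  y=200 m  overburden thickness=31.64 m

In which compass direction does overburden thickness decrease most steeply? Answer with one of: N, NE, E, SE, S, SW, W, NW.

SW

Differences from A: to B (Δx, Δy, Δh) = (-105, 65, -0.02); to C = (30, 45, +0.32).
Solve a·Δx + b·Δy = Δd: det = (-105)·45 − 30·65 = -6675.
∂d/∂x = [(-0.02)·45 − (+0.32)·65] / -6675 = +0.003251
∂d/∂y = [(-105)·(+0.32) − 30·(-0.02)] / -6675 = +0.004944
Steepest decrease is along −∇f = (-0.003251 E, -0.004944 N) → southwest.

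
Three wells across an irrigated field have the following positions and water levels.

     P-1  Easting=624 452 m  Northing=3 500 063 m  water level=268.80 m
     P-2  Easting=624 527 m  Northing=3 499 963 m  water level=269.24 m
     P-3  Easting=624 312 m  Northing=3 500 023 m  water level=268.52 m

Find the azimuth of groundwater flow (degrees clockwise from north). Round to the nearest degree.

Taking P-1 as reference: P-2−P-1 = (75, -100, +0.44); P-3−P-1 = (-140, -40, -0.28).
Solve a·Δx + b·Δy = Δh: det = 75·(-40) − (-140)·(-100) = -17000.
∂h/∂x = [(+0.44)·(-40) − (-0.28)·(-100)] / -17000 = +0.002682
∂h/∂y = [75·(-0.28) − (-140)·(+0.44)] / -17000 = -0.002388
Flow direction (−∇h) has components (-0.002682 E, +0.002388 N).
Azimuth = atan2(E, N) = atan2(-0.002682, +0.002388) = 311.7° ≈ 312°.

312°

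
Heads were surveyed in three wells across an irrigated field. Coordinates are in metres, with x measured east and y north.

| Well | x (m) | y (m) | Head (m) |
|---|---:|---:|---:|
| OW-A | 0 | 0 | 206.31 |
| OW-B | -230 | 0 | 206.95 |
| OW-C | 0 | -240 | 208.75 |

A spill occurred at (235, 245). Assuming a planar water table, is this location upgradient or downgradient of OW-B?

downgradient

∂h/∂x = (206.95 − 206.31) / (-230 − 0) = -0.002783
∂h/∂y = (208.75 − 206.31) / (-240 − 0) = -0.01017
Head at (235, 245) = 206.31 + (-0.002783)·(235) + (-0.01017)·(245) = 203.17 m.
That is lower than the 206.95 m at OW-B, so the point is downgradient.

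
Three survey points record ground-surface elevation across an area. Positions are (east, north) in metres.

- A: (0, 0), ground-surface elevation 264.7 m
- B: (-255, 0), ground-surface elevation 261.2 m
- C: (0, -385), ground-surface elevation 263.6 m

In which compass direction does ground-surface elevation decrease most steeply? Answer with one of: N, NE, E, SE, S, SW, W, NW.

∂z/∂x = (261.2 − 264.7) / (-255 − 0) = +0.01373
∂z/∂y = (263.6 − 264.7) / (-385 − 0) = +0.002857
Steepest decrease is along −∇f = (-0.01373 E, -0.002857 N) → west.

W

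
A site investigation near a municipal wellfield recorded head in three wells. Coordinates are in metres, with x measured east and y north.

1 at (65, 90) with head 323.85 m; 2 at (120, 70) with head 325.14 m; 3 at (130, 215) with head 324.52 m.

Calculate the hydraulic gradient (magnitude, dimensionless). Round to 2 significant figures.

Three-point gradient (reference 1): Δ to 2 = (55, -20, +1.29), Δ to 3 = (65, 125, +0.67).
∂h/∂x = +0.02136, ∂h/∂y = -0.005749 (det = 8175).
|∇h| = √(0.02136² + -0.005749²) = 0.02212

0.022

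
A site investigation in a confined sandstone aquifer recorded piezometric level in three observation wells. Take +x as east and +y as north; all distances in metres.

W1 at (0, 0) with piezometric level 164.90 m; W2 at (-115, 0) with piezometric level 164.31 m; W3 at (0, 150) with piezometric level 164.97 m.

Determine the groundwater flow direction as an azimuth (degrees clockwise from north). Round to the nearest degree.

265°

∂h/∂x = (164.31 − 164.90) / (-115 − 0) = +0.005130
∂h/∂y = (164.97 − 164.90) / (150 − 0) = +0.0004667
Flow direction (−∇h) has components (-0.005130 E, -0.0004667 N).
Azimuth = atan2(E, N) = atan2(-0.005130, -0.0004667) = 264.8° ≈ 265°.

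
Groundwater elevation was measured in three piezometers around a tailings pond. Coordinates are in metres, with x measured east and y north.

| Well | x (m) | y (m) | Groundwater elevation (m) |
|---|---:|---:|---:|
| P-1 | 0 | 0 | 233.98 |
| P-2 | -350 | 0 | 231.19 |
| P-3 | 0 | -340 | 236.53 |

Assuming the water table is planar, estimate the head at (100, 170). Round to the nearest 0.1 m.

∂h/∂x = (231.19 − 233.98) / (-350 − 0) = +0.007971
∂h/∂y = (236.53 − 233.98) / (-340 − 0) = -0.007500
h(100, 170) = 233.98 + (+0.007971)·(100) + (-0.007500)·(170) = 233.98 +0.797 -1.275 = 233.502 m.

233.5 m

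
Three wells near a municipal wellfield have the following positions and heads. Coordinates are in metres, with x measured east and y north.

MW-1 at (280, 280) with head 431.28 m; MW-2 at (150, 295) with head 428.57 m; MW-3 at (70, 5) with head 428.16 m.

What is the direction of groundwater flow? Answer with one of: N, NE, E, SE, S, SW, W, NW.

Taking MW-1 as reference: MW-2−MW-1 = (-130, 15, -2.71); MW-3−MW-1 = (-210, -275, -3.12).
Determinant of the coordinate differences = (-130)·(-275) − (-210)·15 = 38900.
∂h/∂x = [(-2.71)·(-275) − (-3.12)·15] / 38900 = +0.02036
∂h/∂y = [(-130)·(-3.12) − (-210)·(-2.71)] / 38900 = -0.004203
Flow = −∇h = (-0.02036 east, +0.004203 north), which points west.

W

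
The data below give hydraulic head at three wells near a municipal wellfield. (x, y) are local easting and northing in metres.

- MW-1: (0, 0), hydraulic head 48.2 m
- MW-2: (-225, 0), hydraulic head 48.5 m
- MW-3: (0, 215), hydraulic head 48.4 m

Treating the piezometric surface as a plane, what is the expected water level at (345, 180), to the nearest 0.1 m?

∂h/∂x = (48.5 − 48.2) / (-225 − 0) = -0.001333
∂h/∂y = (48.4 − 48.2) / (215 − 0) = +0.0009302
h(345, 180) = 48.2 + (-0.001333)·(345) + (+0.0009302)·(180) = 48.2 -0.460 +0.167 = 47.907 m.

47.9 m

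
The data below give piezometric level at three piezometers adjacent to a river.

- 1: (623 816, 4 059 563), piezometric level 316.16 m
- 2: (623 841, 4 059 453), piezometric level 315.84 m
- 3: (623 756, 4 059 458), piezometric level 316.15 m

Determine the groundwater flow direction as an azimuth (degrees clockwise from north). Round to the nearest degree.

121°

Taking 1 as reference: 2−1 = (25, -110, -0.32); 3−1 = (-60, -105, -0.01).
Solve a·Δx + b·Δy = Δh: det = 25·(-105) − (-60)·(-110) = -9225.
∂h/∂x = [(-0.32)·(-105) − (-0.01)·(-110)] / -9225 = -0.003523
∂h/∂y = [25·(-0.01) − (-60)·(-0.32)] / -9225 = +0.002108
Flow direction (−∇h) has components (+0.003523 E, -0.002108 N).
Azimuth = atan2(E, N) = atan2(+0.003523, -0.002108) = 120.9° ≈ 121°.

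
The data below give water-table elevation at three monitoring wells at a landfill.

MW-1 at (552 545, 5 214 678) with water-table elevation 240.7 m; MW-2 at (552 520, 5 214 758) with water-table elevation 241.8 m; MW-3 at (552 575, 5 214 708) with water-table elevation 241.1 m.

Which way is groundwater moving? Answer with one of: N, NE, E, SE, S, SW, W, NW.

S

Taking MW-1 as reference: MW-2−MW-1 = (-25, 80, +1.1); MW-3−MW-1 = (30, 30, +0.4).
Determinant of the coordinate differences = (-25)·30 − 30·80 = -3150.
∂h/∂x = [(+1.1)·30 − (+0.4)·80] / -3150 = -0.0003175
∂h/∂y = [(-25)·(+0.4) − 30·(+1.1)] / -3150 = +0.01365
Flow = −∇h = (+0.0003175 east, -0.01365 north), which points south.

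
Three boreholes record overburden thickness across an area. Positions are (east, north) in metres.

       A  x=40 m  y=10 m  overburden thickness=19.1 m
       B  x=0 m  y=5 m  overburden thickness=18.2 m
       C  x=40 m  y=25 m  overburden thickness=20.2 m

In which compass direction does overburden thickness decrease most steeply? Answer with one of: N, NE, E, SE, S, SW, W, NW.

Differences from A: to B (Δx, Δy, Δh) = (-40, -5, -0.9); to C = (0, 15, +1.1).
Solve a·Δx + b·Δy = Δd: det = (-40)·15 − 0·(-5) = -600.
∂d/∂x = [(-0.9)·15 − (+1.1)·(-5)] / -600 = +0.01333
∂d/∂y = [(-40)·(+1.1) − 0·(-0.9)] / -600 = +0.07333
Steepest decrease is along −∇f = (-0.01333 E, -0.07333 N) → south.

S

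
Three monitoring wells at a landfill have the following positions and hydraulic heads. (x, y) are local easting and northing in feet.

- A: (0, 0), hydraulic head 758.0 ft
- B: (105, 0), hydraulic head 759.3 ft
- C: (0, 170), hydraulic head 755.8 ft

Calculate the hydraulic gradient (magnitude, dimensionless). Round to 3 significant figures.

∂h/∂x = (759.3 − 758.0) / (105 − 0) = +0.01238
∂h/∂y = (755.8 − 758.0) / (170 − 0) = -0.01294
|∇h| = √(0.01238² + -0.01294²) = 0.01791

0.0179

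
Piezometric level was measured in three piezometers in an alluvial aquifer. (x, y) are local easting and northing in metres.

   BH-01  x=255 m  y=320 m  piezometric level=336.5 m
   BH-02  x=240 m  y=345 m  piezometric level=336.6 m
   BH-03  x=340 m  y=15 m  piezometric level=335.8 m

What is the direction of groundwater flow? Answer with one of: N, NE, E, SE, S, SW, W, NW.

E

With h = a·x + b·y + c and BH-01 as origin, the differences give:
  (-15)·a + 25·b = +0.1
  85·a + (-305)·b = -0.7
Eliminate b (×(-305) and ×25, subtract): 2450·a = -13.00 → a = ∂h/∂x = -0.005306
Back-substitute: b = ∂h/∂y = +0.0008163.
Flow = −∇h = (+0.005306 east, -0.0008163 north), which points east.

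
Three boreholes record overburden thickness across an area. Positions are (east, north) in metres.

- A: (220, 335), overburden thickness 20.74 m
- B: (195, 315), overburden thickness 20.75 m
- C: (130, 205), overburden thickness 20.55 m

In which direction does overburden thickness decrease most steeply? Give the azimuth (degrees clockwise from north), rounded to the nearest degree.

With d = a·x + b·y + c and A as origin, the differences give:
  (-25)·a + (-20)·b = +0.01
  (-90)·a + (-130)·b = -0.19
Eliminate b (×(-130) and ×(-20), subtract): 1450·a = -5.100 → a = ∂d/∂x = -0.003517
Back-substitute: b = ∂d/∂y = +0.003897.
Steepest decrease is along −∇f: components (+0.003517 E, -0.003897 N).
Azimuth = atan2(+0.003517, -0.003897) = 137.9° ≈ 138°.

138°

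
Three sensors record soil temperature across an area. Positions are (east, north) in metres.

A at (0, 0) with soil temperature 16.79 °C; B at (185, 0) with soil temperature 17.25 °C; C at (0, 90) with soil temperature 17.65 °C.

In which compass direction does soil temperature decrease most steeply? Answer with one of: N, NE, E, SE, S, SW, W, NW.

S

∂T/∂x = (17.25 − 16.79) / (185 − 0) = +0.002486
∂T/∂y = (17.65 − 16.79) / (90 − 0) = +0.009556
Steepest decrease is along −∇f = (-0.002486 E, -0.009556 N) → south.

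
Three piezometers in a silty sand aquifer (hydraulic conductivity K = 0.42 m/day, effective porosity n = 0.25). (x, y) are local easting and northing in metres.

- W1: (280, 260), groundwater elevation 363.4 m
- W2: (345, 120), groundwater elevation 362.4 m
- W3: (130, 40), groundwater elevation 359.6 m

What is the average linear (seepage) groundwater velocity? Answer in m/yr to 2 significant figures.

Taking W1 as reference: W2−W1 = (65, -140, -1.0); W3−W1 = (-150, -220, -3.8).
Determinant of the coordinate differences = 65·(-220) − (-150)·(-140) = -35300.
∂h/∂x = [(-1.0)·(-220) − (-3.8)·(-140)] / -35300 = +0.008839
∂h/∂y = [65·(-3.8) − (-150)·(-1.0)] / -35300 = +0.01125
|∇h| = √(0.008839² + 0.01125²) = 0.01431
Seepage velocity v = K·i/n = 0.42 × 0.01431 / 0.25 = 0.02404 m/day = 8.781 m/yr.

8.8 m/yr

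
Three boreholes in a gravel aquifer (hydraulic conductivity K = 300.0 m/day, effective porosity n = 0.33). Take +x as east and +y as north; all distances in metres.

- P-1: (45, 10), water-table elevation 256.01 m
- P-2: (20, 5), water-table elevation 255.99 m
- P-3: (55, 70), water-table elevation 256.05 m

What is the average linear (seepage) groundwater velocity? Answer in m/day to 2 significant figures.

0.80 m/day

With h = a·x + b·y + c and P-1 as origin, the differences give:
  (-25)·a + (-5)·b = -0.02
  10·a + 60·b = +0.04
Eliminate b (×60 and ×(-5), subtract): -1450·a = -1.000 → a = ∂h/∂x = +0.0006897
Back-substitute: b = ∂h/∂y = +0.0005517.
|∇h| = √(0.0006897² + 0.0005517²) = 0.0008832
Seepage velocity v = K·i/n = 300.0 × 0.0008832 / 0.33 = 0.8029 m/day.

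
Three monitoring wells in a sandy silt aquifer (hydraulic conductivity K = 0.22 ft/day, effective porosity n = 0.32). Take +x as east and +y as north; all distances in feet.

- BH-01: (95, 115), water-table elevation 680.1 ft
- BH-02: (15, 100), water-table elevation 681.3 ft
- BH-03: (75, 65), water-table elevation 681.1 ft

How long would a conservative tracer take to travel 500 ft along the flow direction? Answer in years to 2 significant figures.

Taking BH-01 as reference: BH-02−BH-01 = (-80, -15, +1.2); BH-03−BH-01 = (-20, -50, +1.0).
Determinant of the coordinate differences = (-80)·(-50) − (-20)·(-15) = 3700.
∂h/∂x = [(+1.2)·(-50) − (+1.0)·(-15)] / 3700 = -0.01216
∂h/∂y = [(-80)·(+1.0) − (-20)·(+1.2)] / 3700 = -0.01514
|∇h| = √(-0.01216² + -0.01514²) = 0.01942
Seepage velocity v = K·i/n = 0.22 × 0.01942 / 0.32 = 0.01335 ft/day.
t = 500 / 0.01335 = 3.745e+04 days = 103 years.

100 years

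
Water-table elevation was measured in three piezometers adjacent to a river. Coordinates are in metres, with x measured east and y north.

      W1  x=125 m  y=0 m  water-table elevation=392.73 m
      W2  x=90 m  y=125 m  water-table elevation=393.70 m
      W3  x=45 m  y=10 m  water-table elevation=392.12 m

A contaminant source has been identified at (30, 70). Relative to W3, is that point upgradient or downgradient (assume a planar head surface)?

With h = a·x + b·y + c and W1 as origin, the differences give:
  (-35)·a + 125·b = +0.97
  (-80)·a + 10·b = -0.61
Eliminate b (×10 and ×125, subtract): 9650·a = 85.950 → a = ∂h/∂x = +0.008907
Back-substitute: b = ∂h/∂y = +0.01025.
Head at (30, 70) = 392.73 + (+0.008907)·(-95) + (+0.01025)·(70) = 392.60 m.
That is higher than the 392.12 m at W3, so the point is upgradient.

upgradient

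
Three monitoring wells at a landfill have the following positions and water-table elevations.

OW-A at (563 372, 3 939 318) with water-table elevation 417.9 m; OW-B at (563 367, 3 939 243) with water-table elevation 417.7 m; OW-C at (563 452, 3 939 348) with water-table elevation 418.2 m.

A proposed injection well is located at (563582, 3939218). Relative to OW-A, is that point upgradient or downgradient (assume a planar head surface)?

upgradient

Taking OW-A as reference: OW-B−OW-A = (-5, -75, -0.2); OW-C−OW-A = (80, 30, +0.3).
Solve a·Δx + b·Δy = Δh: det = (-5)·30 − 80·(-75) = 5850.
∂h/∂x = [(-0.2)·30 − (+0.3)·(-75)] / 5850 = +0.002821
∂h/∂y = [(-5)·(+0.3) − 80·(-0.2)] / 5850 = +0.002479
Head at (563582, 3939218) = 417.9 + (+0.002821)·(210) + (+0.002479)·(-100) = 418.24 m.
That is higher than the 417.9 m at OW-A, so the point is upgradient.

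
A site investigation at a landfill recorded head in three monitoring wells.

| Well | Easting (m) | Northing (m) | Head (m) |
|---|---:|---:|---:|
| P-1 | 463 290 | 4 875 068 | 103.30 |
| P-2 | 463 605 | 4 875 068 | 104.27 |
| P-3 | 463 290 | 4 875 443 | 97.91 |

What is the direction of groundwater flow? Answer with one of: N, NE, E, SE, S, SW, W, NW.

N

∂h/∂x = (104.27 − 103.30) / (463605 − 463290) = +0.003079
∂h/∂y = (97.91 − 103.30) / (4875443 − 4875068) = -0.01437
Flow = −∇h = (-0.003079 east, +0.01437 north), which points north.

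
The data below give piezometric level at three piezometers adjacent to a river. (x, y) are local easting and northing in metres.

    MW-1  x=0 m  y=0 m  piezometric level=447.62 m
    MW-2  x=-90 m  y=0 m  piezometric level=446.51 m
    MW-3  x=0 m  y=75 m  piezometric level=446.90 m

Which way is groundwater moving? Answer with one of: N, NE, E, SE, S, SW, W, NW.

∂h/∂x = (446.51 − 447.62) / (-90 − 0) = +0.01233
∂h/∂y = (446.90 − 447.62) / (75 − 0) = -0.009600
Flow = −∇h = (-0.01233 east, +0.009600 north), which points northwest.

NW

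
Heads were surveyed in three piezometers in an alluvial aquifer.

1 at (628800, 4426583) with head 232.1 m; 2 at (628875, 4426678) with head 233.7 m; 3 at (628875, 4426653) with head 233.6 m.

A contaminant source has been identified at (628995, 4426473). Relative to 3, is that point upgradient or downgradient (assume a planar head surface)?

upgradient

With h = a·x + b·y + c and 1 as origin, the differences give:
  75·a + 95·b = +1.6
  75·a + 70·b = +1.5
Eliminate b (×70 and ×95, subtract): -1875·a = -30.50 → a = ∂h/∂x = +0.01627
Back-substitute: b = ∂h/∂y = +0.004000.
Head at (628995, 4426473) = 232.1 + (+0.01627)·(195) + (+0.004000)·(-110) = 234.83 m.
That is higher than the 233.6 m at 3, so the point is upgradient.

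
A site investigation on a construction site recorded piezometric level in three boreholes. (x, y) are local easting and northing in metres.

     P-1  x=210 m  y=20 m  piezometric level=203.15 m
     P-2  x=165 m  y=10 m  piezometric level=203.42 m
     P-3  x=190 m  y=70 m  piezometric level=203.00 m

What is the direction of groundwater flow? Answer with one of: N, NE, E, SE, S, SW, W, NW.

NE

With h = a·x + b·y + c and P-1 as origin, the differences give:
  (-45)·a + (-10)·b = +0.27
  (-20)·a + 50·b = -0.15
Eliminate b (×50 and ×(-10), subtract): -2450·a = 12.000 → a = ∂h/∂x = -0.004898
Back-substitute: b = ∂h/∂y = -0.004959.
Flow = −∇h = (+0.004898 east, +0.004959 north), which points northeast.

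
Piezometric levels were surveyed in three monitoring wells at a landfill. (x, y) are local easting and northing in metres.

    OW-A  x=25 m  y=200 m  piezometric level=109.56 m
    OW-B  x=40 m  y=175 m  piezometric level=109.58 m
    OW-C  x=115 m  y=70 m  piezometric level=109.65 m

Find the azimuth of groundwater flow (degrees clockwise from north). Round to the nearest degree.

With h = a·x + b·y + c and OW-A as origin, the differences give:
  15·a + (-25)·b = +0.02
  90·a + (-130)·b = +0.09
Eliminate b (×(-130) and ×(-25), subtract): 300·a = -0.350 → a = ∂h/∂x = -0.001167
Back-substitute: b = ∂h/∂y = -0.001500.
Flow direction (−∇h) has components (+0.001167 E, +0.001500 N).
Azimuth = atan2(E, N) = atan2(+0.001167, +0.001500) = 37.9° ≈ 038°.

038°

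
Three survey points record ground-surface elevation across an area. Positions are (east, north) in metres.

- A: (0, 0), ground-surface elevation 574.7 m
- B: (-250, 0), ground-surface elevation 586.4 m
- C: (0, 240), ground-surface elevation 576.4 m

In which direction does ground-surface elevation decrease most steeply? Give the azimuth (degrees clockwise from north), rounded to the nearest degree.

∂z/∂x = (586.4 − 574.7) / (-250 − 0) = -0.04680
∂z/∂y = (576.4 − 574.7) / (240 − 0) = +0.007083
Steepest decrease is along −∇f: components (+0.04680 E, -0.007083 N).
Azimuth = atan2(+0.04680, -0.007083) = 98.6° ≈ 099°.

099°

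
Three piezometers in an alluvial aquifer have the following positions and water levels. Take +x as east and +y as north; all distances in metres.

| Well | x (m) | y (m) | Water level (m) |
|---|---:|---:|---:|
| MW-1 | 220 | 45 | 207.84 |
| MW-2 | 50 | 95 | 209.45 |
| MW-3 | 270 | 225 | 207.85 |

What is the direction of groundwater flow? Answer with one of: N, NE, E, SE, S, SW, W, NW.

E

Differences from MW-1: to MW-2 (Δx, Δy, Δh) = (-170, 50, +1.61); to MW-3 = (50, 180, +0.01).
Determinant of the coordinate differences = (-170)·180 − 50·50 = -33100.
∂h/∂x = [(+1.61)·180 − (+0.01)·50] / -33100 = -0.008740
∂h/∂y = [(-170)·(+0.01) − 50·(+1.61)] / -33100 = +0.002483
Flow = −∇h = (+0.008740 east, -0.002483 north), which points east.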